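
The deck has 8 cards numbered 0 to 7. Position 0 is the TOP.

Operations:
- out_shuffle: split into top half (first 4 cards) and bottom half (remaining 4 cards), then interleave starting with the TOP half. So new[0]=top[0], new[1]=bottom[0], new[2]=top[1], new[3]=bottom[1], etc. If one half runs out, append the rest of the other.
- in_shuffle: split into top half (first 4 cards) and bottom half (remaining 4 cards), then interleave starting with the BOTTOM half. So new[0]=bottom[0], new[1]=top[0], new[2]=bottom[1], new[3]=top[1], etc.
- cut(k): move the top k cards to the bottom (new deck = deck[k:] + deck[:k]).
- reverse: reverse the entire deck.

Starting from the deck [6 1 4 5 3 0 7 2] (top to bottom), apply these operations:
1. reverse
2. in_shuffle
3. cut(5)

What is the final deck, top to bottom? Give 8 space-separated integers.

After op 1 (reverse): [2 7 0 3 5 4 1 6]
After op 2 (in_shuffle): [5 2 4 7 1 0 6 3]
After op 3 (cut(5)): [0 6 3 5 2 4 7 1]

Answer: 0 6 3 5 2 4 7 1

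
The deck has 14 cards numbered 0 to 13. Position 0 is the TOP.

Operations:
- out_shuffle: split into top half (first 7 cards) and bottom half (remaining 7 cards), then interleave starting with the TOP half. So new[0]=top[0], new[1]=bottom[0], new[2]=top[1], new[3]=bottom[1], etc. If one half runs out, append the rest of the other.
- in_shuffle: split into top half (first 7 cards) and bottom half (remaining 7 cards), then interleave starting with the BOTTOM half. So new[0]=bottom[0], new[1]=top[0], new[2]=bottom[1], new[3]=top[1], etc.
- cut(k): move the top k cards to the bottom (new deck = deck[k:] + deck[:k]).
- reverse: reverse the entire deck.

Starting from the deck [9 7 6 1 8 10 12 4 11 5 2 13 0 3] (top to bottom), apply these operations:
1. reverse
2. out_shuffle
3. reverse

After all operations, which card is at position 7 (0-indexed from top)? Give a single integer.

Answer: 2

Derivation:
After op 1 (reverse): [3 0 13 2 5 11 4 12 10 8 1 6 7 9]
After op 2 (out_shuffle): [3 12 0 10 13 8 2 1 5 6 11 7 4 9]
After op 3 (reverse): [9 4 7 11 6 5 1 2 8 13 10 0 12 3]
Position 7: card 2.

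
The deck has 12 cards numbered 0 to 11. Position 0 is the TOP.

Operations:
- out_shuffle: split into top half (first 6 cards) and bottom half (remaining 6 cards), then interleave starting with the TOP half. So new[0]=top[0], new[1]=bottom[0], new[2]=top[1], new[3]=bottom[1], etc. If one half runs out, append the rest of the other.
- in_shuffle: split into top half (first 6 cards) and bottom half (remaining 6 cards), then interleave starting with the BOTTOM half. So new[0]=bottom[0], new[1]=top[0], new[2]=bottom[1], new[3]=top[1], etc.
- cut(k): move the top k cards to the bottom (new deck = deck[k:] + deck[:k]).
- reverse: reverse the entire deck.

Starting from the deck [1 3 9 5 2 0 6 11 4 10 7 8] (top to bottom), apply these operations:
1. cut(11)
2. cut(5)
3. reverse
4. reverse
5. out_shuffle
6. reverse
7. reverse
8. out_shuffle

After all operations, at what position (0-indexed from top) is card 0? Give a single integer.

Answer: 4

Derivation:
After op 1 (cut(11)): [8 1 3 9 5 2 0 6 11 4 10 7]
After op 2 (cut(5)): [2 0 6 11 4 10 7 8 1 3 9 5]
After op 3 (reverse): [5 9 3 1 8 7 10 4 11 6 0 2]
After op 4 (reverse): [2 0 6 11 4 10 7 8 1 3 9 5]
After op 5 (out_shuffle): [2 7 0 8 6 1 11 3 4 9 10 5]
After op 6 (reverse): [5 10 9 4 3 11 1 6 8 0 7 2]
After op 7 (reverse): [2 7 0 8 6 1 11 3 4 9 10 5]
After op 8 (out_shuffle): [2 11 7 3 0 4 8 9 6 10 1 5]
Card 0 is at position 4.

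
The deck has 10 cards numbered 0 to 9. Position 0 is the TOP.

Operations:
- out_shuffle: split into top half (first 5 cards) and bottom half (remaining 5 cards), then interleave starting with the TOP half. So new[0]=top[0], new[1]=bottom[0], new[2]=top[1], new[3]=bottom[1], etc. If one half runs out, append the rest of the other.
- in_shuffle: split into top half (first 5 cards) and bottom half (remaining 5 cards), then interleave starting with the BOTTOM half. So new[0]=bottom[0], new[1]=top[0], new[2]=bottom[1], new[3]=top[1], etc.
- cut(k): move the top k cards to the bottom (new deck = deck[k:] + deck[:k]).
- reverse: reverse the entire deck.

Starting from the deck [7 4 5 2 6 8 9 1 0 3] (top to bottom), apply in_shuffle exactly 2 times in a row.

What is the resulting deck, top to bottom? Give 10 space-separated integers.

Answer: 5 8 0 7 2 9 3 4 6 1

Derivation:
After op 1 (in_shuffle): [8 7 9 4 1 5 0 2 3 6]
After op 2 (in_shuffle): [5 8 0 7 2 9 3 4 6 1]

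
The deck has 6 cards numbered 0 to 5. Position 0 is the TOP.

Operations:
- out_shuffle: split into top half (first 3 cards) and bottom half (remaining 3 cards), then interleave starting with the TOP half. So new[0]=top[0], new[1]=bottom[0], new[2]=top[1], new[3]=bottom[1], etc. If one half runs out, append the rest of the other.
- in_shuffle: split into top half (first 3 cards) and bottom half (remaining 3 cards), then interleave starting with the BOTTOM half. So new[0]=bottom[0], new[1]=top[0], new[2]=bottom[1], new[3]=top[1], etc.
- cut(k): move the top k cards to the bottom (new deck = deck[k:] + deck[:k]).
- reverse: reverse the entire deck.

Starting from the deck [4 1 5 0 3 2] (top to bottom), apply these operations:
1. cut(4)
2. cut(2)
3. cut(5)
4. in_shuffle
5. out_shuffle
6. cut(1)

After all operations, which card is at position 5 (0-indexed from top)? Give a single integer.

Answer: 5

Derivation:
After op 1 (cut(4)): [3 2 4 1 5 0]
After op 2 (cut(2)): [4 1 5 0 3 2]
After op 3 (cut(5)): [2 4 1 5 0 3]
After op 4 (in_shuffle): [5 2 0 4 3 1]
After op 5 (out_shuffle): [5 4 2 3 0 1]
After op 6 (cut(1)): [4 2 3 0 1 5]
Position 5: card 5.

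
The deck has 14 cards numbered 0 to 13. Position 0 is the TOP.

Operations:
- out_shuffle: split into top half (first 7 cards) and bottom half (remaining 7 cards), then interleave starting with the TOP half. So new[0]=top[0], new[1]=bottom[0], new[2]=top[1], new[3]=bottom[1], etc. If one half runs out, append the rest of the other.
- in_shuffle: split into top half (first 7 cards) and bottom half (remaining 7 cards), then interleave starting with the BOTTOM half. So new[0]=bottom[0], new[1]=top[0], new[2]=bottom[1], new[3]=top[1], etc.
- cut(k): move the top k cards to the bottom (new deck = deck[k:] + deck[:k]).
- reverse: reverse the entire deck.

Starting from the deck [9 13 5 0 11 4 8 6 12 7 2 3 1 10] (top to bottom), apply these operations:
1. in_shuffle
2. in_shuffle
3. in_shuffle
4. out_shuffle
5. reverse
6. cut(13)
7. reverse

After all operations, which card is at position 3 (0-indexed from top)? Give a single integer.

Answer: 4

Derivation:
After op 1 (in_shuffle): [6 9 12 13 7 5 2 0 3 11 1 4 10 8]
After op 2 (in_shuffle): [0 6 3 9 11 12 1 13 4 7 10 5 8 2]
After op 3 (in_shuffle): [13 0 4 6 7 3 10 9 5 11 8 12 2 1]
After op 4 (out_shuffle): [13 9 0 5 4 11 6 8 7 12 3 2 10 1]
After op 5 (reverse): [1 10 2 3 12 7 8 6 11 4 5 0 9 13]
After op 6 (cut(13)): [13 1 10 2 3 12 7 8 6 11 4 5 0 9]
After op 7 (reverse): [9 0 5 4 11 6 8 7 12 3 2 10 1 13]
Position 3: card 4.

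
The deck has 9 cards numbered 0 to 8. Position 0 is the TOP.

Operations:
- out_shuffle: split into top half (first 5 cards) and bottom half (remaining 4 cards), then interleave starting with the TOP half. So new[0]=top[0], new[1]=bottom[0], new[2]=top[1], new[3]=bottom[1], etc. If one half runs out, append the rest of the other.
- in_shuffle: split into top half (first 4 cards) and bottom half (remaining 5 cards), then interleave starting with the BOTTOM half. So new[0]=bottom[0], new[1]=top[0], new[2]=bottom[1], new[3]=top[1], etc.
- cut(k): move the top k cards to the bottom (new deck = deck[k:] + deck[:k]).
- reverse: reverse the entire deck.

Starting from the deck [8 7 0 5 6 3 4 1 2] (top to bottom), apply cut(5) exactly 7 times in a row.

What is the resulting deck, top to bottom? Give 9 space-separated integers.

After op 1 (cut(5)): [3 4 1 2 8 7 0 5 6]
After op 2 (cut(5)): [7 0 5 6 3 4 1 2 8]
After op 3 (cut(5)): [4 1 2 8 7 0 5 6 3]
After op 4 (cut(5)): [0 5 6 3 4 1 2 8 7]
After op 5 (cut(5)): [1 2 8 7 0 5 6 3 4]
After op 6 (cut(5)): [5 6 3 4 1 2 8 7 0]
After op 7 (cut(5)): [2 8 7 0 5 6 3 4 1]

Answer: 2 8 7 0 5 6 3 4 1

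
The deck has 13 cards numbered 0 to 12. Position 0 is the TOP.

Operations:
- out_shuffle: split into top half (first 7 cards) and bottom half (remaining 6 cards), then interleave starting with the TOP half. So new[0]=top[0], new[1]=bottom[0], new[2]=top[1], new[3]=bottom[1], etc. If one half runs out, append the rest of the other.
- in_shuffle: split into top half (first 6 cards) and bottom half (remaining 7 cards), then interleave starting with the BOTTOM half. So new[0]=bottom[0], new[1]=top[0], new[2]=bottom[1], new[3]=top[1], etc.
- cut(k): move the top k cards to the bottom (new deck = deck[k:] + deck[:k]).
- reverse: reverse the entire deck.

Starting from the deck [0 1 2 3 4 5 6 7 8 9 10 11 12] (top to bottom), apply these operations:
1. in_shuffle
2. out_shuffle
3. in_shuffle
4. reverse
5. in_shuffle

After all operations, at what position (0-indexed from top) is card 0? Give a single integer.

After op 1 (in_shuffle): [6 0 7 1 8 2 9 3 10 4 11 5 12]
After op 2 (out_shuffle): [6 3 0 10 7 4 1 11 8 5 2 12 9]
After op 3 (in_shuffle): [1 6 11 3 8 0 5 10 2 7 12 4 9]
After op 4 (reverse): [9 4 12 7 2 10 5 0 8 3 11 6 1]
After op 5 (in_shuffle): [5 9 0 4 8 12 3 7 11 2 6 10 1]
Card 0 is at position 2.

Answer: 2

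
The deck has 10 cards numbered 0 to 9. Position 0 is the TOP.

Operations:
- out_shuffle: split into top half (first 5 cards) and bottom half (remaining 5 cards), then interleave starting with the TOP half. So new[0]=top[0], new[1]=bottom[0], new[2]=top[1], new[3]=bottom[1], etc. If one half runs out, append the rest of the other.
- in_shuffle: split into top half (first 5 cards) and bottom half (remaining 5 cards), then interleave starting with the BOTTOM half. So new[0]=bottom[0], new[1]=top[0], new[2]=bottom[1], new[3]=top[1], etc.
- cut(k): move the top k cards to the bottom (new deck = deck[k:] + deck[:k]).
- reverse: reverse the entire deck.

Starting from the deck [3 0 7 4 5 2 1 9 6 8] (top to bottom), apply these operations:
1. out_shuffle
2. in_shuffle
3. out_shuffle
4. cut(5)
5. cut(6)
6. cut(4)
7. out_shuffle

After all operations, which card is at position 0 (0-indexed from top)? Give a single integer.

Answer: 1

Derivation:
After op 1 (out_shuffle): [3 2 0 1 7 9 4 6 5 8]
After op 2 (in_shuffle): [9 3 4 2 6 0 5 1 8 7]
After op 3 (out_shuffle): [9 0 3 5 4 1 2 8 6 7]
After op 4 (cut(5)): [1 2 8 6 7 9 0 3 5 4]
After op 5 (cut(6)): [0 3 5 4 1 2 8 6 7 9]
After op 6 (cut(4)): [1 2 8 6 7 9 0 3 5 4]
After op 7 (out_shuffle): [1 9 2 0 8 3 6 5 7 4]
Position 0: card 1.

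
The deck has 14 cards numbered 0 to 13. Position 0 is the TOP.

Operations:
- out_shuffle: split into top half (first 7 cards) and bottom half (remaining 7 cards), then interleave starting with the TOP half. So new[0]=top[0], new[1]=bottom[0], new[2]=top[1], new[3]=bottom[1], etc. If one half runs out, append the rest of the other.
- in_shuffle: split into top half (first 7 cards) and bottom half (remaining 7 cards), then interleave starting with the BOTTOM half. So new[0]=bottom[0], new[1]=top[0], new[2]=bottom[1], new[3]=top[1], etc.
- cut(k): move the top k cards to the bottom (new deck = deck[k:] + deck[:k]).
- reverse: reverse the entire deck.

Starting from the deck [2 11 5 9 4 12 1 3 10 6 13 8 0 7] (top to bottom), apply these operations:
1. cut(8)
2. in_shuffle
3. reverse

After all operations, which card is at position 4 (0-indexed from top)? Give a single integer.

After op 1 (cut(8)): [10 6 13 8 0 7 2 11 5 9 4 12 1 3]
After op 2 (in_shuffle): [11 10 5 6 9 13 4 8 12 0 1 7 3 2]
After op 3 (reverse): [2 3 7 1 0 12 8 4 13 9 6 5 10 11]
Position 4: card 0.

Answer: 0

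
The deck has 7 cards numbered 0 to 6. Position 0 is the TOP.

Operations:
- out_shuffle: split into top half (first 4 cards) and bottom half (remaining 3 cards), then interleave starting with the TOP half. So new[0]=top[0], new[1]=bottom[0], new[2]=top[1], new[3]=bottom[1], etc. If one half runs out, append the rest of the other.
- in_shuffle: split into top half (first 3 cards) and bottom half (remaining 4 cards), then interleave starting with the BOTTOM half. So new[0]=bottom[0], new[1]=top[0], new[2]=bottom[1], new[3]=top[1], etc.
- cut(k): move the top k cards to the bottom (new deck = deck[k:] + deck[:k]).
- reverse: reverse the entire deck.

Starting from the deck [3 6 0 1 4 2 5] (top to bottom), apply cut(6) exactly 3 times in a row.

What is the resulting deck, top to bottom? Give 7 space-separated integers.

Answer: 4 2 5 3 6 0 1

Derivation:
After op 1 (cut(6)): [5 3 6 0 1 4 2]
After op 2 (cut(6)): [2 5 3 6 0 1 4]
After op 3 (cut(6)): [4 2 5 3 6 0 1]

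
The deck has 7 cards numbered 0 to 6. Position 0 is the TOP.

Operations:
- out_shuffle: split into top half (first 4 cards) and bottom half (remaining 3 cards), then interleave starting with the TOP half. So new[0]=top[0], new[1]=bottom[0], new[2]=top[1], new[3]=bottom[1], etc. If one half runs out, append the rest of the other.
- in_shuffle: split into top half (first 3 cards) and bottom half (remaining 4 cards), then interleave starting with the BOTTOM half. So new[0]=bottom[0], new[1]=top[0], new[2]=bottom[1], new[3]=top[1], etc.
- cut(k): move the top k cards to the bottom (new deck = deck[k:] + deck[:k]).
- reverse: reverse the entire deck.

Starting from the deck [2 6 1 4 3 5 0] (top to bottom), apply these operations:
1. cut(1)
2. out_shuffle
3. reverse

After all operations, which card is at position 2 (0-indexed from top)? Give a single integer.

After op 1 (cut(1)): [6 1 4 3 5 0 2]
After op 2 (out_shuffle): [6 5 1 0 4 2 3]
After op 3 (reverse): [3 2 4 0 1 5 6]
Position 2: card 4.

Answer: 4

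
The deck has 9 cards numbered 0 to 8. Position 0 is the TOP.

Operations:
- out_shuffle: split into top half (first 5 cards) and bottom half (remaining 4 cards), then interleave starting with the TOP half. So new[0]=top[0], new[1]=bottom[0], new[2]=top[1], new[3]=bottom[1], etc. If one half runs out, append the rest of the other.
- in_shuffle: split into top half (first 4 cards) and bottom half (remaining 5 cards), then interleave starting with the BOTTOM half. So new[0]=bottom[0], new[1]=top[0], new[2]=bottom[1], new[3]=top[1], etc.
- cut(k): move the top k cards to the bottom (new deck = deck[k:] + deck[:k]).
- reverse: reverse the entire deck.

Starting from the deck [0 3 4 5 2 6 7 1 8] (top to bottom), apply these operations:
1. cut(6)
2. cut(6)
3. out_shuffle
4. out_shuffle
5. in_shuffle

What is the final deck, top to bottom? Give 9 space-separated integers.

Answer: 2 5 4 3 0 8 1 7 6

Derivation:
After op 1 (cut(6)): [7 1 8 0 3 4 5 2 6]
After op 2 (cut(6)): [5 2 6 7 1 8 0 3 4]
After op 3 (out_shuffle): [5 8 2 0 6 3 7 4 1]
After op 4 (out_shuffle): [5 3 8 7 2 4 0 1 6]
After op 5 (in_shuffle): [2 5 4 3 0 8 1 7 6]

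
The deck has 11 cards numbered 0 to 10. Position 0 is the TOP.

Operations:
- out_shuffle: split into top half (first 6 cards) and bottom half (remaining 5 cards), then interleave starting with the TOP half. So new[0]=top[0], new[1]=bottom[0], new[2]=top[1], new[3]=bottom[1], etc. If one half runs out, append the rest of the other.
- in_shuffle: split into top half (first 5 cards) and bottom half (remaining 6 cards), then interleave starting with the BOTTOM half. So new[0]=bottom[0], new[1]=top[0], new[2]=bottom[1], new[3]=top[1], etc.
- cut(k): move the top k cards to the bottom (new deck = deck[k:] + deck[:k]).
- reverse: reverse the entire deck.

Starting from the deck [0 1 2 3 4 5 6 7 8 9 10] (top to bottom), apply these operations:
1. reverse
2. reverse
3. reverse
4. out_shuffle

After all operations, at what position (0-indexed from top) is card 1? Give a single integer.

Answer: 7

Derivation:
After op 1 (reverse): [10 9 8 7 6 5 4 3 2 1 0]
After op 2 (reverse): [0 1 2 3 4 5 6 7 8 9 10]
After op 3 (reverse): [10 9 8 7 6 5 4 3 2 1 0]
After op 4 (out_shuffle): [10 4 9 3 8 2 7 1 6 0 5]
Card 1 is at position 7.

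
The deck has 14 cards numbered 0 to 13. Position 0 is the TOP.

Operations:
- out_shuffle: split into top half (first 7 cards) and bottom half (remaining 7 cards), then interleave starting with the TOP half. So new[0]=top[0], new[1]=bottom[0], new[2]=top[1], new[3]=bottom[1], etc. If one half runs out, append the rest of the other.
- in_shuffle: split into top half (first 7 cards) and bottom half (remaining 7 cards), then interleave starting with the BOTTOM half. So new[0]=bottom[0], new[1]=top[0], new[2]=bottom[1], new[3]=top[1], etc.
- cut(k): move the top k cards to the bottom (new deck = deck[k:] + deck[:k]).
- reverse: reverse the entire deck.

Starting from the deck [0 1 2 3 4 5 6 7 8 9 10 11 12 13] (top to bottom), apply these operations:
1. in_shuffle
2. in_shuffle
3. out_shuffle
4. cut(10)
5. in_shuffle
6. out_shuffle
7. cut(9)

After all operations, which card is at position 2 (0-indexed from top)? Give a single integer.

Answer: 2

Derivation:
After op 1 (in_shuffle): [7 0 8 1 9 2 10 3 11 4 12 5 13 6]
After op 2 (in_shuffle): [3 7 11 0 4 8 12 1 5 9 13 2 6 10]
After op 3 (out_shuffle): [3 1 7 5 11 9 0 13 4 2 8 6 12 10]
After op 4 (cut(10)): [8 6 12 10 3 1 7 5 11 9 0 13 4 2]
After op 5 (in_shuffle): [5 8 11 6 9 12 0 10 13 3 4 1 2 7]
After op 6 (out_shuffle): [5 10 8 13 11 3 6 4 9 1 12 2 0 7]
After op 7 (cut(9)): [1 12 2 0 7 5 10 8 13 11 3 6 4 9]
Position 2: card 2.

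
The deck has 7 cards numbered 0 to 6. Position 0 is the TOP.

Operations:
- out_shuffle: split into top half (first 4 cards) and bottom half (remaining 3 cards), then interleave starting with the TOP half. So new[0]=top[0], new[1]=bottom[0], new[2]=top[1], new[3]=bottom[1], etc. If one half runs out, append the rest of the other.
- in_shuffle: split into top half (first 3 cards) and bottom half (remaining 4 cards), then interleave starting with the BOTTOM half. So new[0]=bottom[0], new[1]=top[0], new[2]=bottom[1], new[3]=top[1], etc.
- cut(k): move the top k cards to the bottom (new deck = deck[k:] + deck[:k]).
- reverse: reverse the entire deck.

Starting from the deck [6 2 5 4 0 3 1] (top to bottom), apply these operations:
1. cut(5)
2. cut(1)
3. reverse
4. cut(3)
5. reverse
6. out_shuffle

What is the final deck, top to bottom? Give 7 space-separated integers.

Answer: 4 6 0 2 3 5 1

Derivation:
After op 1 (cut(5)): [3 1 6 2 5 4 0]
After op 2 (cut(1)): [1 6 2 5 4 0 3]
After op 3 (reverse): [3 0 4 5 2 6 1]
After op 4 (cut(3)): [5 2 6 1 3 0 4]
After op 5 (reverse): [4 0 3 1 6 2 5]
After op 6 (out_shuffle): [4 6 0 2 3 5 1]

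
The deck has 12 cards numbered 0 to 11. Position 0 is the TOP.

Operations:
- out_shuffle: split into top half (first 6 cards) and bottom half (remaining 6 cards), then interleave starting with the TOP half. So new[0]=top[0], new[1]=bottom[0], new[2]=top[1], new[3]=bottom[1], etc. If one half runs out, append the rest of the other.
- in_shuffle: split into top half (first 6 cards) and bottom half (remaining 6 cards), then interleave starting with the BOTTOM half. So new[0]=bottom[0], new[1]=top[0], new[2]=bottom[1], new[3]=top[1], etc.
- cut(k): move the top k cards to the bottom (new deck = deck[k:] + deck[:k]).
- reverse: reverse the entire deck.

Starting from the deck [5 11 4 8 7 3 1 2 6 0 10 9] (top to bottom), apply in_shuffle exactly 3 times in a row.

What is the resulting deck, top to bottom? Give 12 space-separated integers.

After op 1 (in_shuffle): [1 5 2 11 6 4 0 8 10 7 9 3]
After op 2 (in_shuffle): [0 1 8 5 10 2 7 11 9 6 3 4]
After op 3 (in_shuffle): [7 0 11 1 9 8 6 5 3 10 4 2]

Answer: 7 0 11 1 9 8 6 5 3 10 4 2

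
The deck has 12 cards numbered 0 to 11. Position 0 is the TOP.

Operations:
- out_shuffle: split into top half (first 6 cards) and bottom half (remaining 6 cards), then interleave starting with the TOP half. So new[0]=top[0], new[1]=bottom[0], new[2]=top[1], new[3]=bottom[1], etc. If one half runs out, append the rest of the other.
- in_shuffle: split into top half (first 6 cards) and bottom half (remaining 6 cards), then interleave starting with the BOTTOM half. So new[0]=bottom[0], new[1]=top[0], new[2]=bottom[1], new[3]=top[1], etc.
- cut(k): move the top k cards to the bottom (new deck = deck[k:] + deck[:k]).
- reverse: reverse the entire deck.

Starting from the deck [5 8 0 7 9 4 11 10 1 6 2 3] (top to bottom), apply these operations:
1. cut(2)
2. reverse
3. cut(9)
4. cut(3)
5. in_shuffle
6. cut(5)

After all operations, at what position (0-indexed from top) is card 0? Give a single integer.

After op 1 (cut(2)): [0 7 9 4 11 10 1 6 2 3 5 8]
After op 2 (reverse): [8 5 3 2 6 1 10 11 4 9 7 0]
After op 3 (cut(9)): [9 7 0 8 5 3 2 6 1 10 11 4]
After op 4 (cut(3)): [8 5 3 2 6 1 10 11 4 9 7 0]
After op 5 (in_shuffle): [10 8 11 5 4 3 9 2 7 6 0 1]
After op 6 (cut(5)): [3 9 2 7 6 0 1 10 8 11 5 4]
Card 0 is at position 5.

Answer: 5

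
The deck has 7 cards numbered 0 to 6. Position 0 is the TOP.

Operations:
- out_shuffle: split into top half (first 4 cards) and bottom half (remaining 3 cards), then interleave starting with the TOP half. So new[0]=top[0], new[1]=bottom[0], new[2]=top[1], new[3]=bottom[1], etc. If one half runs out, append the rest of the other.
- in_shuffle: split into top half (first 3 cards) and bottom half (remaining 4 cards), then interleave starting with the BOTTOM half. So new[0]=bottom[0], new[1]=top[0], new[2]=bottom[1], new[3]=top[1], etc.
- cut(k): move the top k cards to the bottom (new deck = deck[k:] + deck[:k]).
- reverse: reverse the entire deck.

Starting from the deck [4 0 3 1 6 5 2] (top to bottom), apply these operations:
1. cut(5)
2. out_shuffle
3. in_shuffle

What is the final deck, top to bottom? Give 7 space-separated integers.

After op 1 (cut(5)): [5 2 4 0 3 1 6]
After op 2 (out_shuffle): [5 3 2 1 4 6 0]
After op 3 (in_shuffle): [1 5 4 3 6 2 0]

Answer: 1 5 4 3 6 2 0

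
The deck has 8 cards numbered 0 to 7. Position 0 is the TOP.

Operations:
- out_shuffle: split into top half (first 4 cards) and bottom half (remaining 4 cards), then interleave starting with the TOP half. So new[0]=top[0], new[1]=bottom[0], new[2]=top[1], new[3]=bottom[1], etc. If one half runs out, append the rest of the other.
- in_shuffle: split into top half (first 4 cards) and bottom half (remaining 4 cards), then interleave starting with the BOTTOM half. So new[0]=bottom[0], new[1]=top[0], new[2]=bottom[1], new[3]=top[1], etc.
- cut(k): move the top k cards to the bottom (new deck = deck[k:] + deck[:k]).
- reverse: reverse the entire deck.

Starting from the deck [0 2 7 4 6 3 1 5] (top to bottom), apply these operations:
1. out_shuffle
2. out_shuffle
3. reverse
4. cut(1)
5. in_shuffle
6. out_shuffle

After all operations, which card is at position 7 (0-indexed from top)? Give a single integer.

After op 1 (out_shuffle): [0 6 2 3 7 1 4 5]
After op 2 (out_shuffle): [0 7 6 1 2 4 3 5]
After op 3 (reverse): [5 3 4 2 1 6 7 0]
After op 4 (cut(1)): [3 4 2 1 6 7 0 5]
After op 5 (in_shuffle): [6 3 7 4 0 2 5 1]
After op 6 (out_shuffle): [6 0 3 2 7 5 4 1]
Position 7: card 1.

Answer: 1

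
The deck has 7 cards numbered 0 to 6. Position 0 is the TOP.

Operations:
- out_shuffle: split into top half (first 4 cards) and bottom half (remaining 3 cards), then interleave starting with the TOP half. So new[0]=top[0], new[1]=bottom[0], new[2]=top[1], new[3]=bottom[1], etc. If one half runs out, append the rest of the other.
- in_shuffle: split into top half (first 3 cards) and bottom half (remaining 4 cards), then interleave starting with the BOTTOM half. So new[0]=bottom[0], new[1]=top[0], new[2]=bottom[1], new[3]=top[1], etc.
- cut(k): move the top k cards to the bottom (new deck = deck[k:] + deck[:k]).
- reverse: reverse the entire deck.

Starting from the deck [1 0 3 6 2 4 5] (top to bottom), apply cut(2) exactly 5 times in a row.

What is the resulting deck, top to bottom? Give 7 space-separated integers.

Answer: 6 2 4 5 1 0 3

Derivation:
After op 1 (cut(2)): [3 6 2 4 5 1 0]
After op 2 (cut(2)): [2 4 5 1 0 3 6]
After op 3 (cut(2)): [5 1 0 3 6 2 4]
After op 4 (cut(2)): [0 3 6 2 4 5 1]
After op 5 (cut(2)): [6 2 4 5 1 0 3]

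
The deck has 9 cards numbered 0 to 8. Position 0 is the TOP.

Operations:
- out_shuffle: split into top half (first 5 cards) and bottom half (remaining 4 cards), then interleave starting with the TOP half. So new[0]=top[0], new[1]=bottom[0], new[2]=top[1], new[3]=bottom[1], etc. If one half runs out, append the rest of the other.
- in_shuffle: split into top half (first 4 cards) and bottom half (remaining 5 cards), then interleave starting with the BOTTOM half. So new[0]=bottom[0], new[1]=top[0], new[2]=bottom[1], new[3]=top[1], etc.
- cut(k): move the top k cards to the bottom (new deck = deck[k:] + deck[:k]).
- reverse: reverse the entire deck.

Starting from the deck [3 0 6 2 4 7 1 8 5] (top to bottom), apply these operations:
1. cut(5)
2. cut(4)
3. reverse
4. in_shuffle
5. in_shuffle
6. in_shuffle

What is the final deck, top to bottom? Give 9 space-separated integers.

Answer: 0 6 2 4 7 1 8 5 3

Derivation:
After op 1 (cut(5)): [7 1 8 5 3 0 6 2 4]
After op 2 (cut(4)): [3 0 6 2 4 7 1 8 5]
After op 3 (reverse): [5 8 1 7 4 2 6 0 3]
After op 4 (in_shuffle): [4 5 2 8 6 1 0 7 3]
After op 5 (in_shuffle): [6 4 1 5 0 2 7 8 3]
After op 6 (in_shuffle): [0 6 2 4 7 1 8 5 3]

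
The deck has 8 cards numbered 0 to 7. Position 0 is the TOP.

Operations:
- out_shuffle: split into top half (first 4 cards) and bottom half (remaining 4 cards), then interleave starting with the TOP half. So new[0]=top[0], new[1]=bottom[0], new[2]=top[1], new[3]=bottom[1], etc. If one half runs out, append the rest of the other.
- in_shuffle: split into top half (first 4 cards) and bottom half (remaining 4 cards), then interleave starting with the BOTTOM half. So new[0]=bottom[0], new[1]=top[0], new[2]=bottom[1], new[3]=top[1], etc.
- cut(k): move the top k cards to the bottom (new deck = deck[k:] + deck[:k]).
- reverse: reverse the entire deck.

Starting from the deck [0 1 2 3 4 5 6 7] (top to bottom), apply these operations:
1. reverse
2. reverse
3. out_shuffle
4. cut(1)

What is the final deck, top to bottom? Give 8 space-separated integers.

Answer: 4 1 5 2 6 3 7 0

Derivation:
After op 1 (reverse): [7 6 5 4 3 2 1 0]
After op 2 (reverse): [0 1 2 3 4 5 6 7]
After op 3 (out_shuffle): [0 4 1 5 2 6 3 7]
After op 4 (cut(1)): [4 1 5 2 6 3 7 0]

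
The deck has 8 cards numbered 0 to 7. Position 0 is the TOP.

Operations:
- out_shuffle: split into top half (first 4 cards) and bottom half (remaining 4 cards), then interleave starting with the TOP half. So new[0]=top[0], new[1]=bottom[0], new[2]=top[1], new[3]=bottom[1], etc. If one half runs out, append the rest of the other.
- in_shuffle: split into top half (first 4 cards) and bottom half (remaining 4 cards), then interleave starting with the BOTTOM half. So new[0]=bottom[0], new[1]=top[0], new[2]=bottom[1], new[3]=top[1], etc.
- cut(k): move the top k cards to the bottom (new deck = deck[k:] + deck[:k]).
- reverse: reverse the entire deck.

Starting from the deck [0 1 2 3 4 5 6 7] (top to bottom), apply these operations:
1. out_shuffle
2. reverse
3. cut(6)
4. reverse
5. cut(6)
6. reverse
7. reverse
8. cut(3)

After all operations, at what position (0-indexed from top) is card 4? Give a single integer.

Answer: 6

Derivation:
After op 1 (out_shuffle): [0 4 1 5 2 6 3 7]
After op 2 (reverse): [7 3 6 2 5 1 4 0]
After op 3 (cut(6)): [4 0 7 3 6 2 5 1]
After op 4 (reverse): [1 5 2 6 3 7 0 4]
After op 5 (cut(6)): [0 4 1 5 2 6 3 7]
After op 6 (reverse): [7 3 6 2 5 1 4 0]
After op 7 (reverse): [0 4 1 5 2 6 3 7]
After op 8 (cut(3)): [5 2 6 3 7 0 4 1]
Card 4 is at position 6.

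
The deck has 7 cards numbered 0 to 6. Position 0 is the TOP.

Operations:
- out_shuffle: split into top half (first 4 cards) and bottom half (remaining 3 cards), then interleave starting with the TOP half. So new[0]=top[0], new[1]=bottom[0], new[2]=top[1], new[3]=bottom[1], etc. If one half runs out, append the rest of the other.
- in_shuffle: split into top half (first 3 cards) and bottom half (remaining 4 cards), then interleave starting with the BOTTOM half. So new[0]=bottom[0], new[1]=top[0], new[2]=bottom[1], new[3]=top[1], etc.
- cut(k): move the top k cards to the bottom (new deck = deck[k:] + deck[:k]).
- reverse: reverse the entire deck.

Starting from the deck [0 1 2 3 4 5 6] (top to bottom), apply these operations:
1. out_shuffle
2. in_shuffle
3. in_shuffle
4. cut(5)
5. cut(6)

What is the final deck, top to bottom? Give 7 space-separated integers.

After op 1 (out_shuffle): [0 4 1 5 2 6 3]
After op 2 (in_shuffle): [5 0 2 4 6 1 3]
After op 3 (in_shuffle): [4 5 6 0 1 2 3]
After op 4 (cut(5)): [2 3 4 5 6 0 1]
After op 5 (cut(6)): [1 2 3 4 5 6 0]

Answer: 1 2 3 4 5 6 0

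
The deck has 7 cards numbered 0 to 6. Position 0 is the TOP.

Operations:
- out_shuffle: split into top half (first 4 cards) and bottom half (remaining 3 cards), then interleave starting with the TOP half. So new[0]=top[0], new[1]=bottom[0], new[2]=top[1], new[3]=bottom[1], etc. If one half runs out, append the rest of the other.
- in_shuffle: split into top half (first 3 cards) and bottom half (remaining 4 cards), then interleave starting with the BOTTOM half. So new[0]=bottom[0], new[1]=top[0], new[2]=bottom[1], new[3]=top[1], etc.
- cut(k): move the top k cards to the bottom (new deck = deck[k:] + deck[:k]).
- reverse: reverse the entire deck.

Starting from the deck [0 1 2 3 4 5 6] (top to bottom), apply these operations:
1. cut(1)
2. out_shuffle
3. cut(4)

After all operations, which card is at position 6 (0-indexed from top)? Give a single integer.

Answer: 6

Derivation:
After op 1 (cut(1)): [1 2 3 4 5 6 0]
After op 2 (out_shuffle): [1 5 2 6 3 0 4]
After op 3 (cut(4)): [3 0 4 1 5 2 6]
Position 6: card 6.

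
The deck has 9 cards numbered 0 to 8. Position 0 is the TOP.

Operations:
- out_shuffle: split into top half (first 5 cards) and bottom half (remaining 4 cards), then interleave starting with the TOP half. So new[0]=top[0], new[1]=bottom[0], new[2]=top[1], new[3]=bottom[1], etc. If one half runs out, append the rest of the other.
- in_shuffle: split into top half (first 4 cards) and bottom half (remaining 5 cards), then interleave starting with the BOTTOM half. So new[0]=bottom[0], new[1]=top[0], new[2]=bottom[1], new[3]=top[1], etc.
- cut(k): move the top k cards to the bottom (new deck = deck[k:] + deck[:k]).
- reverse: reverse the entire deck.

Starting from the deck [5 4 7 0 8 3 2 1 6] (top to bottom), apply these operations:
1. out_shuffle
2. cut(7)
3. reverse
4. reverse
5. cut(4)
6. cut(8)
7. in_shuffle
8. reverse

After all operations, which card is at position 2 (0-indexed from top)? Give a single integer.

Answer: 8

Derivation:
After op 1 (out_shuffle): [5 3 4 2 7 1 0 6 8]
After op 2 (cut(7)): [6 8 5 3 4 2 7 1 0]
After op 3 (reverse): [0 1 7 2 4 3 5 8 6]
After op 4 (reverse): [6 8 5 3 4 2 7 1 0]
After op 5 (cut(4)): [4 2 7 1 0 6 8 5 3]
After op 6 (cut(8)): [3 4 2 7 1 0 6 8 5]
After op 7 (in_shuffle): [1 3 0 4 6 2 8 7 5]
After op 8 (reverse): [5 7 8 2 6 4 0 3 1]
Position 2: card 8.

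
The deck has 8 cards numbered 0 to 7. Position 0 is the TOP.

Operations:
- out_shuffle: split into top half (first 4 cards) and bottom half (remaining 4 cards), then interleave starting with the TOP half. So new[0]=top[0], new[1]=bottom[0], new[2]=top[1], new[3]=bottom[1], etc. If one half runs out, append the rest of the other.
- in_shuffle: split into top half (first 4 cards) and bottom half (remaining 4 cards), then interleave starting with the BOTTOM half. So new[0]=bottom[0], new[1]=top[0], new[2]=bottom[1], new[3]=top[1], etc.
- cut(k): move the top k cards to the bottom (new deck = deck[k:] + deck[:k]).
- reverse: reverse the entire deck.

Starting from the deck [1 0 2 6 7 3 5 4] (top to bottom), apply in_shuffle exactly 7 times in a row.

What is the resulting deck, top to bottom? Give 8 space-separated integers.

After op 1 (in_shuffle): [7 1 3 0 5 2 4 6]
After op 2 (in_shuffle): [5 7 2 1 4 3 6 0]
After op 3 (in_shuffle): [4 5 3 7 6 2 0 1]
After op 4 (in_shuffle): [6 4 2 5 0 3 1 7]
After op 5 (in_shuffle): [0 6 3 4 1 2 7 5]
After op 6 (in_shuffle): [1 0 2 6 7 3 5 4]
After op 7 (in_shuffle): [7 1 3 0 5 2 4 6]

Answer: 7 1 3 0 5 2 4 6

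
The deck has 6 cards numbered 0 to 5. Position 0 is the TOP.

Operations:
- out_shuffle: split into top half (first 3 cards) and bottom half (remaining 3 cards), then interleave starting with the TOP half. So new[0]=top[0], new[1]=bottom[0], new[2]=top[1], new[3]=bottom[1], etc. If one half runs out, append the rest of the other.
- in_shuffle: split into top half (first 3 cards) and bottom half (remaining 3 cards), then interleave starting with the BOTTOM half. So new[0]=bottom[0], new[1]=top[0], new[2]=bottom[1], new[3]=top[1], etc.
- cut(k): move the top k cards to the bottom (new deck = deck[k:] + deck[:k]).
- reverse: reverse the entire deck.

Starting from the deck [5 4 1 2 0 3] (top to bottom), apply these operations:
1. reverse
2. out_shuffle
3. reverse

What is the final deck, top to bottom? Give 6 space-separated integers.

After op 1 (reverse): [3 0 2 1 4 5]
After op 2 (out_shuffle): [3 1 0 4 2 5]
After op 3 (reverse): [5 2 4 0 1 3]

Answer: 5 2 4 0 1 3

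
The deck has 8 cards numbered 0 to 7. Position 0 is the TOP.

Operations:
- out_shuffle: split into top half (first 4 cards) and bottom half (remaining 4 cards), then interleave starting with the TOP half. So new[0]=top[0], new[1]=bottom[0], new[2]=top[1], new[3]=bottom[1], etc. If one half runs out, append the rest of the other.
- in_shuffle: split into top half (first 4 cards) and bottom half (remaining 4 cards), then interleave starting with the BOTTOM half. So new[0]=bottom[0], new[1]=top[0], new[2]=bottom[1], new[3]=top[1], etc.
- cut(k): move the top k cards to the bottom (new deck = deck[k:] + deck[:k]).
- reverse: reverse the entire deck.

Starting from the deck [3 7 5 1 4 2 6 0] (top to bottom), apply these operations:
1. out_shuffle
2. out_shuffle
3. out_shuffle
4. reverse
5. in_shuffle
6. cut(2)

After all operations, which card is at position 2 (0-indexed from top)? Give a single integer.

After op 1 (out_shuffle): [3 4 7 2 5 6 1 0]
After op 2 (out_shuffle): [3 5 4 6 7 1 2 0]
After op 3 (out_shuffle): [3 7 5 1 4 2 6 0]
After op 4 (reverse): [0 6 2 4 1 5 7 3]
After op 5 (in_shuffle): [1 0 5 6 7 2 3 4]
After op 6 (cut(2)): [5 6 7 2 3 4 1 0]
Position 2: card 7.

Answer: 7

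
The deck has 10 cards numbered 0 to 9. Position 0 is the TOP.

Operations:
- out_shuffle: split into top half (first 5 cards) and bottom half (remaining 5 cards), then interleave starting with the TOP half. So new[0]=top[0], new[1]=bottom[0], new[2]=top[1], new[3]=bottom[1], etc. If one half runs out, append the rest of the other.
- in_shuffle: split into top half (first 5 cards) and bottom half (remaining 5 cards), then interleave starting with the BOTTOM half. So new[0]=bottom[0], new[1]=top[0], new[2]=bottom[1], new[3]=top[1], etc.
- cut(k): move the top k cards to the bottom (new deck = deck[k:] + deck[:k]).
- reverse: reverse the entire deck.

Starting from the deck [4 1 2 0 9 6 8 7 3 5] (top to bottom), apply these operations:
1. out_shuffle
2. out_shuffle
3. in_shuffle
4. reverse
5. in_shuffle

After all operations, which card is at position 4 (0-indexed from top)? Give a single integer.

Answer: 8

Derivation:
After op 1 (out_shuffle): [4 6 1 8 2 7 0 3 9 5]
After op 2 (out_shuffle): [4 7 6 0 1 3 8 9 2 5]
After op 3 (in_shuffle): [3 4 8 7 9 6 2 0 5 1]
After op 4 (reverse): [1 5 0 2 6 9 7 8 4 3]
After op 5 (in_shuffle): [9 1 7 5 8 0 4 2 3 6]
Position 4: card 8.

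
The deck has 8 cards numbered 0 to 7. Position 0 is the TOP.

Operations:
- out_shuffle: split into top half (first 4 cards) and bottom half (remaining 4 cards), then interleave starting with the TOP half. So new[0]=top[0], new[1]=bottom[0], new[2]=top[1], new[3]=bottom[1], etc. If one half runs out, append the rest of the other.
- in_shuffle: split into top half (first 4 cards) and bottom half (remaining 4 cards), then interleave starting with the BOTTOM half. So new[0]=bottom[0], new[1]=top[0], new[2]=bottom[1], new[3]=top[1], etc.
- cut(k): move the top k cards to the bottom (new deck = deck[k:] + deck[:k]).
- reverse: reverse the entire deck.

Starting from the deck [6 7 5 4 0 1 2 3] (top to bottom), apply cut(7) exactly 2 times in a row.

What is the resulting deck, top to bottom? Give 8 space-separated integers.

After op 1 (cut(7)): [3 6 7 5 4 0 1 2]
After op 2 (cut(7)): [2 3 6 7 5 4 0 1]

Answer: 2 3 6 7 5 4 0 1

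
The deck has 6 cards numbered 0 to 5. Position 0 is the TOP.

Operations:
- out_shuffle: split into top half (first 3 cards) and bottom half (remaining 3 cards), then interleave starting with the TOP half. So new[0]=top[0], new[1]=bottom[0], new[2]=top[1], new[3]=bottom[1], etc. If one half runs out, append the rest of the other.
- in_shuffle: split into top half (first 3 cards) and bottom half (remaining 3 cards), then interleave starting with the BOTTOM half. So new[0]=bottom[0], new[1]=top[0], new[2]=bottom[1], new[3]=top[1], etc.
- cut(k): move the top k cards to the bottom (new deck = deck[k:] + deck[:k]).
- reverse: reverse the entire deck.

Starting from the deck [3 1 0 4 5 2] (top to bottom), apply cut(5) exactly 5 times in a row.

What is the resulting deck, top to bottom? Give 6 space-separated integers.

After op 1 (cut(5)): [2 3 1 0 4 5]
After op 2 (cut(5)): [5 2 3 1 0 4]
After op 3 (cut(5)): [4 5 2 3 1 0]
After op 4 (cut(5)): [0 4 5 2 3 1]
After op 5 (cut(5)): [1 0 4 5 2 3]

Answer: 1 0 4 5 2 3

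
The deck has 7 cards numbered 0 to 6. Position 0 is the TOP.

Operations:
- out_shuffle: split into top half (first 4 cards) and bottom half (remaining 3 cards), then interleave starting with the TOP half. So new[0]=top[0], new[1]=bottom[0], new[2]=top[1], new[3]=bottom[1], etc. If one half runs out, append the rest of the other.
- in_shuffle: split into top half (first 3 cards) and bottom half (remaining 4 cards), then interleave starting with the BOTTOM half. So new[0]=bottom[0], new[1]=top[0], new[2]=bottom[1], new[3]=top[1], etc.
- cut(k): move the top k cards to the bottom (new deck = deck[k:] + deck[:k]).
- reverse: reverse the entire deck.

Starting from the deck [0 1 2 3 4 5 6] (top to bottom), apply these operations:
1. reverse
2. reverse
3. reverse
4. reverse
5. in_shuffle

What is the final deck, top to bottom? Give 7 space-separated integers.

Answer: 3 0 4 1 5 2 6

Derivation:
After op 1 (reverse): [6 5 4 3 2 1 0]
After op 2 (reverse): [0 1 2 3 4 5 6]
After op 3 (reverse): [6 5 4 3 2 1 0]
After op 4 (reverse): [0 1 2 3 4 5 6]
After op 5 (in_shuffle): [3 0 4 1 5 2 6]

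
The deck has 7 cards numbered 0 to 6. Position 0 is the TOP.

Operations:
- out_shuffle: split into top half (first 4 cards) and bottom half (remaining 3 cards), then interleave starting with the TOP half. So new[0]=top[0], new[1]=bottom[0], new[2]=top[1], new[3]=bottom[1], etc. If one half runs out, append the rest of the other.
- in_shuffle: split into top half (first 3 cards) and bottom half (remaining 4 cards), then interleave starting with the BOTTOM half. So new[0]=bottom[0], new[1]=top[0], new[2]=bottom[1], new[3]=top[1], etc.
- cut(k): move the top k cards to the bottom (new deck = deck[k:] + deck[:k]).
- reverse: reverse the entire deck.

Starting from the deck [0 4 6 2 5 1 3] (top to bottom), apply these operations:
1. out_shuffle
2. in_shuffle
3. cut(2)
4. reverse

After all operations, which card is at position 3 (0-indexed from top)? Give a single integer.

After op 1 (out_shuffle): [0 5 4 1 6 3 2]
After op 2 (in_shuffle): [1 0 6 5 3 4 2]
After op 3 (cut(2)): [6 5 3 4 2 1 0]
After op 4 (reverse): [0 1 2 4 3 5 6]
Position 3: card 4.

Answer: 4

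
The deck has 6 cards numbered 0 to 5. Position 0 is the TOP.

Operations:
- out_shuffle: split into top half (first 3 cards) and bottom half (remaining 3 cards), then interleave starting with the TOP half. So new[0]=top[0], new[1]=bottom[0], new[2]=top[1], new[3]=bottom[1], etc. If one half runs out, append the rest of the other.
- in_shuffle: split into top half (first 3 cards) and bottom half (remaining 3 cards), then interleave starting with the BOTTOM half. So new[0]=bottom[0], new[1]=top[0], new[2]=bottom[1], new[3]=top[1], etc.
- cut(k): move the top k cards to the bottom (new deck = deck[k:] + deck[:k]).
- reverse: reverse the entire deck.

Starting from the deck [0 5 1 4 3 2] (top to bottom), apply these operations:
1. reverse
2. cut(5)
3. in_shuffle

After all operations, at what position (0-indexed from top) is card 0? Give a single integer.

Answer: 1

Derivation:
After op 1 (reverse): [2 3 4 1 5 0]
After op 2 (cut(5)): [0 2 3 4 1 5]
After op 3 (in_shuffle): [4 0 1 2 5 3]
Card 0 is at position 1.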